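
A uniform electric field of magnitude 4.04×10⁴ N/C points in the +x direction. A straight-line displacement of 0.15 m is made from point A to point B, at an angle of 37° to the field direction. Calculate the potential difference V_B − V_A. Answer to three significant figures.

-4840 V

Only the component of displacement along E changes the potential: ΔV = −E·d·cosθ.
ΔV = −(4.04×10⁴ V/m)(0.150 m)cos37° = -4840 V.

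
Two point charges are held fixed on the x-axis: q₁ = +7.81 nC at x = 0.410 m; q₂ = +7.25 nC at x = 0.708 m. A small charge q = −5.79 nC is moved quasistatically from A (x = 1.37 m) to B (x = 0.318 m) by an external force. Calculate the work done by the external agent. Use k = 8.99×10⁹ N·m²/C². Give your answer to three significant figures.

-4.39×10⁻⁶ J

For quasistatic motion the external work equals the change in potential energy: W_ext = qΔV = q(V_B − V_A).
At A: distances to the source charges are 0.960 m, 0.662 m; V_A = Σ kqᵢ/rᵢ = 172 V.
At B: distances to the source charges are 0.0920 m, 0.390 m; V_B = Σ kqᵢ/rᵢ = 930 V.
ΔV = V_B − V_A = 759 V.
W_ext = qΔV = (-5.79×10⁻⁹ C)(759 V) = -4.39×10⁻⁶ J.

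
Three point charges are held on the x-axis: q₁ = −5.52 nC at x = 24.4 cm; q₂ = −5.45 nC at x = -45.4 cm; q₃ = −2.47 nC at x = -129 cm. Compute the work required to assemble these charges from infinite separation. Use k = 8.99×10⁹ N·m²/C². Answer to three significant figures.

The work to assemble the configuration equals its total potential energy, U = Σ kqᵢqⱼ/rᵢⱼ over all pairs.
Pair separations: r₁₂ = 0.698 m, r₁₃ = 1.53 m, r₂₃ = 0.836 m.
U = (3.87×10⁻⁷) + (7.99×10⁻⁸) + (1.45×10⁻⁷) = 6.12×10⁻⁷ J.

6.12×10⁻⁷ J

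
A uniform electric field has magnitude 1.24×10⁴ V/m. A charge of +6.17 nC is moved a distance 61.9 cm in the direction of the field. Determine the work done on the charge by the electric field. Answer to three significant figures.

The potential change for a displacement 61.9 cm in the direction of the field is ΔV = −Ed = -7680 V.
W_field = −qΔV = 4.74×10⁻⁵ J.

4.74×10⁻⁵ J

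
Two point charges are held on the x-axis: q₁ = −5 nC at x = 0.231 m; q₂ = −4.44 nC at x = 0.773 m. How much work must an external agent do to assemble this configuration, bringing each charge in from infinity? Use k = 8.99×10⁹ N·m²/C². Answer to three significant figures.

The work to assemble the configuration equals its total potential energy, U = Σ kqᵢqⱼ/rᵢⱼ over all pairs.
Pair separations: r₁₂ = 0.542 m.
U = (3.68×10⁻⁷) = 3.68×10⁻⁷ J.

3.68×10⁻⁷ J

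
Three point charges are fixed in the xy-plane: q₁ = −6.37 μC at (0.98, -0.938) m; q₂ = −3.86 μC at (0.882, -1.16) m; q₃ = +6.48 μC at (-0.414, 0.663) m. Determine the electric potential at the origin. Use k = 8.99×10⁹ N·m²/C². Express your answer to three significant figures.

Electric potential is a scalar, so the contributions from each charge add algebraically: V = Σ kqᵢ/rᵢ.
Distances from the field point to each charge: r₁ = 1.36 m, r₂ = 1.46 m, r₃ = 0.782 m.
V = k[(-6.37×10⁻⁶)/(1.36) + (-3.86×10⁻⁶)/(1.46) + (6.48×10⁻⁶)/(0.782)] = 8500 V.

8500 V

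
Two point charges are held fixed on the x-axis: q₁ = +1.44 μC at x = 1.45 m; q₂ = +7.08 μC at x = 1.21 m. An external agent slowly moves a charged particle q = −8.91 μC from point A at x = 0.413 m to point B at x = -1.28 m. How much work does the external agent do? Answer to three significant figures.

For quasistatic motion the external work equals the change in potential energy: W_ext = qΔV = q(V_B − V_A).
At A: distances to the source charges are 1.04 m, 0.797 m; V_A = Σ kqᵢ/rᵢ = 9.23×10⁴ V.
At B: distances to the source charges are 2.73 m, 2.49 m; V_B = Σ kqᵢ/rᵢ = 3.03×10⁴ V.
ΔV = V_B − V_A = -6.20×10⁴ V.
W_ext = qΔV = (-8.91×10⁻⁶ C)(-6.20×10⁴ V) = 0.553 J.

0.553 J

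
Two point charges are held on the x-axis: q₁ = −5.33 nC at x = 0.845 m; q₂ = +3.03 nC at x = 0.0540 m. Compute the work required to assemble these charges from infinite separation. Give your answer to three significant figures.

-1.84×10⁻⁷ J

The assembly work is the sum of pairwise potential energies, U = Σ_{i<j} kqᵢqⱼ/rᵢⱼ.
Pair separations: r₁₂ = 0.791 m.
U = (-1.84×10⁻⁷) = -1.84×10⁻⁷ J.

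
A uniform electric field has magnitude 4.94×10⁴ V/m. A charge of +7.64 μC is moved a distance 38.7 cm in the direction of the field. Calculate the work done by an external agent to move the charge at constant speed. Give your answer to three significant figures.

The potential change for a displacement 38.7 cm in the direction of the field is ΔV = −Ed = -1.91×10⁴ V.
W_ext = qΔV = -0.146 J.

-0.146 J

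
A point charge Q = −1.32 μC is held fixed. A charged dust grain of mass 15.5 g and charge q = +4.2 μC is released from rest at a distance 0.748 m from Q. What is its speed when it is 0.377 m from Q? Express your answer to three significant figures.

Only the electrostatic force acts, so mechanical energy is conserved: ½mv² = U₁ − U₂ = kQq(1/r₁ − 1/r₂).
U₁ − U₂ = (8.99×10⁹ N·m²/C²)(-1.32×10⁻⁶ C)(4.20×10⁻⁶ C)(1/0.748 − 1/0.377) = 0.0656 J.
v = √(2·0.0656/0.0155) = 2.91 m/s.

2.91 m/s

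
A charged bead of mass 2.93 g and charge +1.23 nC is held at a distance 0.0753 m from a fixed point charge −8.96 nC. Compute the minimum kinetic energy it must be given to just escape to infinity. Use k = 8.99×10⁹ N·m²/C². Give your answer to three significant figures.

1.32×10⁻⁶ J

To just escape, total mechanical energy must reach zero at infinity: ½mv²_min + U = 0, so ½mv²_min = −U = |kQq|/r.
|U| = |kQq|/r = (8.99×10⁹ N·m²/C²)(8.96×10⁻⁹)(1.23×10⁻⁹)/(0.0753) = 1.32×10⁻⁶ J.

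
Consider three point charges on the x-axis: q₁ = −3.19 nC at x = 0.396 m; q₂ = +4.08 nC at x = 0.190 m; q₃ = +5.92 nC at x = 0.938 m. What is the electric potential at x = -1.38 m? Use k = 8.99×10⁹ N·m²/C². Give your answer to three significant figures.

The total potential is the scalar sum of each charge's contribution, V = Σ kqᵢ/rᵢ.
Distances from the field point to each charge: r₁ = 1.78 m, r₂ = 1.57 m, r₃ = 2.32 m.
V = k[(-3.19×10⁻⁹)/(1.78) + (4.08×10⁻⁹)/(1.57) + (5.92×10⁻⁹)/(2.32)] = 30.2 V.

30.2 V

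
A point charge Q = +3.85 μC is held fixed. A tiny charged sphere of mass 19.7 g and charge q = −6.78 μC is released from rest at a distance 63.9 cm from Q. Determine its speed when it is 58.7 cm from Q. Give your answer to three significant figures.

Only the electrostatic force acts, so mechanical energy is conserved: ½mv² = U₁ − U₂ = kQq(1/r₁ − 1/r₂).
U₁ − U₂ = (8.99×10⁹ N·m²/C²)(3.85×10⁻⁶ C)(-6.78×10⁻⁶ C)(1/0.639 − 1/0.587) = 0.0325 J.
v = √(2·0.0325/0.0197) = 1.82 m/s.

1.82 m/s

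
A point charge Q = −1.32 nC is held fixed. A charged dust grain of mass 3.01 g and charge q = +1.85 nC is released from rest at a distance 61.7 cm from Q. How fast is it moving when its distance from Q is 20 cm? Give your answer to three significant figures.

7.02×10⁻³ m/s

Only the electrostatic force acts, so mechanical energy is conserved: ½mv² = U₁ − U₂ = kQq(1/r₁ − 1/r₂).
U₁ − U₂ = (8.99×10⁹ N·m²/C²)(-1.32×10⁻⁹ C)(1.85×10⁻⁹ C)(1/0.617 − 1/0.200) = 7.42×10⁻⁸ J.
v = √(2·7.42×10⁻⁸/3.01×10⁻³) = 7.02×10⁻³ m/s.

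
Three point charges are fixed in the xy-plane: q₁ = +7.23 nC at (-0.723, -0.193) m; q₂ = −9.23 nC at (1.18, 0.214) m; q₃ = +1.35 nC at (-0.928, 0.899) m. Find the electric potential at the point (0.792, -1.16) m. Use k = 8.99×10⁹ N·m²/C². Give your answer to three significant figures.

Electric potential is a scalar, so the contributions from each charge add algebraically: V = Σ kqᵢ/rᵢ.
Distances from the field point to each charge: r₁ = 1.80 m, r₂ = 1.43 m, r₃ = 2.68 m.
V = k[(7.23×10⁻⁹)/(1.80) + (-9.23×10⁻⁹)/(1.43) + (1.35×10⁻⁹)/(2.68)] = -17.4 V.

-17.4 V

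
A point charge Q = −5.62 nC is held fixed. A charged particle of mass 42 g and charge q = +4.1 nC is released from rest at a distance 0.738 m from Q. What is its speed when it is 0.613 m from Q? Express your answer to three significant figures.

Only the electrostatic force acts, so mechanical energy is conserved: ½mv² = U₁ − U₂ = kQq(1/r₁ − 1/r₂).
U₁ − U₂ = (8.99×10⁹ N·m²/C²)(-5.62×10⁻⁹ C)(4.10×10⁻⁹ C)(1/0.738 − 1/0.613) = 5.72×10⁻⁸ J.
v = √(2·5.72×10⁻⁸/0.0420) = 1.65×10⁻³ m/s.

1.65×10⁻³ m/s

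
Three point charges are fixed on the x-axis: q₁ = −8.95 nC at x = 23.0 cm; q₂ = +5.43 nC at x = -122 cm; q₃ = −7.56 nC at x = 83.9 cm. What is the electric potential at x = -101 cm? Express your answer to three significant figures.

Electric potential is a scalar, so the contributions from each charge add algebraically: V = Σ kqᵢ/rᵢ.
Distances from the field point to each charge: r₁ = 1.24 m, r₂ = 0.210 m, r₃ = 1.85 m.
V = k[(-8.95×10⁻⁹)/(1.24) + (5.43×10⁻⁹)/(0.210) + (-7.56×10⁻⁹)/(1.85)] = 131 V.

131 V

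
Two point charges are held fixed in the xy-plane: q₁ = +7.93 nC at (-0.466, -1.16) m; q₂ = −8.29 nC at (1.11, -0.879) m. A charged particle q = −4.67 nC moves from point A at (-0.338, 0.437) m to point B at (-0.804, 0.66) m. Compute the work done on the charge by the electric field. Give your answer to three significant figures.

The work done by the electric force is W_field = −ΔU = −q(V_B − V_A) = q(V_A − V_B).
At A: distances to the source charges are 1.60 m, 1.96 m; V_A = Σ kqᵢ/rᵢ = 6.41 V.
At B: distances to the source charges are 1.85 m, 2.46 m; V_B = Σ kqᵢ/rᵢ = 8.17 V.
ΔV = V_B − V_A = 1.76 V.
W_field = −qΔV = −(-4.67×10⁻⁹ C)(1.76 V) = 8.21×10⁻⁹ J.

8.21×10⁻⁹ J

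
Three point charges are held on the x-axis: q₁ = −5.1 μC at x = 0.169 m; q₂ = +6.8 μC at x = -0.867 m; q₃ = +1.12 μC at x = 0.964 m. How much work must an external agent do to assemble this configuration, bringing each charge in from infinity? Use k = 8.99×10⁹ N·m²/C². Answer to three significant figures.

The assembly work is the sum of pairwise potential energies, U = Σ_{i<j} kqᵢqⱼ/rᵢⱼ.
Pair separations: r₁₂ = 1.04 m, r₁₃ = 0.795 m, r₂₃ = 1.83 m.
U = (-0.301) + (-0.0646) + (0.0374) = -0.328 J.

-0.328 J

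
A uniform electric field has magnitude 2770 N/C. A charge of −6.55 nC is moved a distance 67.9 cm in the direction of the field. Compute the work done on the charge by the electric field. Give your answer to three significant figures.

The potential change for a displacement 67.9 cm in the direction of the field is ΔV = −Ed = -1880 V.
W_field = −qΔV = -1.23×10⁻⁵ J.

-1.23×10⁻⁵ J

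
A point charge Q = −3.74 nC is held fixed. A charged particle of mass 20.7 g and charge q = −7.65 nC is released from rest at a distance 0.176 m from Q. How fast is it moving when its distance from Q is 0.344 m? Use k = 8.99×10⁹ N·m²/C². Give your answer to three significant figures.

Only the electrostatic force acts, so mechanical energy is conserved: ½mv² = U₁ − U₂ = kQq(1/r₁ − 1/r₂).
U₁ − U₂ = (8.99×10⁹ N·m²/C²)(-3.74×10⁻⁹ C)(-7.65×10⁻⁹ C)(1/0.176 − 1/0.344) = 7.14×10⁻⁷ J.
v = √(2·7.14×10⁻⁷/0.0207) = 8.30×10⁻³ m/s.

8.30×10⁻³ m/s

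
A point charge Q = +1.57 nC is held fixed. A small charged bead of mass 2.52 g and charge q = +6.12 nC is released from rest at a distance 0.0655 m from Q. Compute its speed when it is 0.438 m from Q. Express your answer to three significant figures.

Only the electrostatic force acts, so mechanical energy is conserved: ½mv² = U₁ − U₂ = kQq(1/r₁ − 1/r₂).
U₁ − U₂ = (8.99×10⁹ N·m²/C²)(1.57×10⁻⁹ C)(6.12×10⁻⁹ C)(1/0.0655 − 1/0.438) = 1.12×10⁻⁶ J.
v = √(2·1.12×10⁻⁶/2.52×10⁻³) = 0.0298 m/s.

0.0298 m/s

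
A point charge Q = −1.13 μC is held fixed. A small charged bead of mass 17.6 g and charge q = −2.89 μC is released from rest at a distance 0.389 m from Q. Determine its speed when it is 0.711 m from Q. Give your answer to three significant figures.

Only the electrostatic force acts, so mechanical energy is conserved: ½mv² = U₁ − U₂ = kQq(1/r₁ − 1/r₂).
U₁ − U₂ = (8.99×10⁹ N·m²/C²)(-1.13×10⁻⁶ C)(-2.89×10⁻⁶ C)(1/0.389 − 1/0.711) = 0.0342 J.
v = √(2·0.0342/0.0176) = 1.97 m/s.

1.97 m/s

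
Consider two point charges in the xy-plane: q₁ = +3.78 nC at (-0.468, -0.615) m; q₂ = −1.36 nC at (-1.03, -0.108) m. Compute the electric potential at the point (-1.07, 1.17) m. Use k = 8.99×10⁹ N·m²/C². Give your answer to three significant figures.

8.48 V

Electric potential is a scalar, so the contributions from each charge add algebraically: V = Σ kqᵢ/rᵢ.
Distances from the field point to each charge: r₁ = 1.88 m, r₂ = 1.28 m.
V = k[(3.78×10⁻⁹)/(1.88) + (-1.36×10⁻⁹)/(1.28)] = 8.48 V.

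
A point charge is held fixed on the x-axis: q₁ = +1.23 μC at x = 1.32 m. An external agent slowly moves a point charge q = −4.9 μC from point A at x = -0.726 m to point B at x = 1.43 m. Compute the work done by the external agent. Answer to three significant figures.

For quasistatic motion the external work equals the change in potential energy: W_ext = qΔV = q(V_B − V_A).
At A: distance to the source charge is 2.05 m; V_A = kq₁/r = 5400 V.
At B: distance to the source charge is 0.110 m; V_B = kq₁/r = 1.01×10⁵ V.
ΔV = V_B − V_A = 9.51×10⁴ V.
W_ext = qΔV = (-4.90×10⁻⁶ C)(9.51×10⁴ V) = -0.466 J.

-0.466 J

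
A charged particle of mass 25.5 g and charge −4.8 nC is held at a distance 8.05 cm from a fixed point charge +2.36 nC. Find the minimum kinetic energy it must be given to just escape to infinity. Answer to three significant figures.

1.27×10⁻⁶ J

To just escape, total mechanical energy must reach zero at infinity: ½mv²_min + U = 0, so ½mv²_min = −U = |kQq|/r.
|U| = |kQq|/r = (8.99×10⁹ N·m²/C²)(2.36×10⁻⁹)(4.80×10⁻⁹)/(0.0805) = 1.27×10⁻⁶ J.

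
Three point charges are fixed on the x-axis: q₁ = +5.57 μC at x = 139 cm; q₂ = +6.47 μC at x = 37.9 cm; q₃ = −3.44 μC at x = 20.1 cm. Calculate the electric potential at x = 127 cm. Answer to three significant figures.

4.54×10⁵ V

Electric potential is a scalar, so the contributions from each charge add algebraically: V = Σ kqᵢ/rᵢ.
Distances from the field point to each charge: r₁ = 0.120 m, r₂ = 0.891 m, r₃ = 1.07 m.
V = k[(5.57×10⁻⁶)/(0.120) + (6.47×10⁻⁶)/(0.891) + (-3.44×10⁻⁶)/(1.07)] = 4.54×10⁵ V.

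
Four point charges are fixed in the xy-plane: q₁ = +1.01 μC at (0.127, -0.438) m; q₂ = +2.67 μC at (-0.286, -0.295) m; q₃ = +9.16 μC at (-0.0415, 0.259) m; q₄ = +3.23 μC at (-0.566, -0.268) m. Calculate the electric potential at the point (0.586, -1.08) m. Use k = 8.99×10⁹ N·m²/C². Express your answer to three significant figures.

1.08×10⁵ V

Electric potential is a scalar, so the contributions from each charge add algebraically: V = Σ kqᵢ/rᵢ.
Distances from the field point to each charge: r₁ = 0.789 m, r₂ = 1.17 m, r₃ = 1.48 m, r₄ = 1.41 m.
V = k[(1.01×10⁻⁶)/(0.789) + (2.67×10⁻⁶)/(1.17) + (9.16×10⁻⁶)/(1.48) + (3.23×10⁻⁶)/(1.41)] = 1.08×10⁵ V.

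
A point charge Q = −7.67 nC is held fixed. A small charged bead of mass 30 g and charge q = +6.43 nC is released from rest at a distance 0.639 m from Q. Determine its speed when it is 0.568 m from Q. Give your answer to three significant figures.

2.40×10⁻³ m/s

Only the electrostatic force acts, so mechanical energy is conserved: ½mv² = U₁ − U₂ = kQq(1/r₁ − 1/r₂).
U₁ − U₂ = (8.99×10⁹ N·m²/C²)(-7.67×10⁻⁹ C)(6.43×10⁻⁹ C)(1/0.639 − 1/0.568) = 8.67×10⁻⁸ J.
v = √(2·8.67×10⁻⁸/0.0300) = 2.40×10⁻³ m/s.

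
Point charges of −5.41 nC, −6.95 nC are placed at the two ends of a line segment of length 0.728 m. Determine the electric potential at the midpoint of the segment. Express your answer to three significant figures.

-305 V

Electric potential is a scalar, so the contributions from each charge add algebraically: V = Σ kqᵢ/rᵢ.
Each charge is 0.364 m from the midpoint.
V = k[(-5.41×10⁻⁹)/(0.364) + (-6.95×10⁻⁹)/(0.364)] = -305 V.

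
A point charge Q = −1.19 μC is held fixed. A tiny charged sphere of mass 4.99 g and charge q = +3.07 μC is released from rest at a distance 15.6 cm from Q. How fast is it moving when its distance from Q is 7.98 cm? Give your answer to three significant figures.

8.98 m/s

Only the electrostatic force acts, so mechanical energy is conserved: ½mv² = U₁ − U₂ = kQq(1/r₁ − 1/r₂).
U₁ − U₂ = (8.99×10⁹ N·m²/C²)(-1.19×10⁻⁶ C)(3.07×10⁻⁶ C)(1/0.156 − 1/0.0798) = 0.201 J.
v = √(2·0.201/4.99×10⁻³) = 8.98 m/s.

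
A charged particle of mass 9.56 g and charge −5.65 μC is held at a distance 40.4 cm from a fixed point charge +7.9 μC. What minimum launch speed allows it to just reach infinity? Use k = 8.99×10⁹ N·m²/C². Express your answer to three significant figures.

14.4 m/s

To just escape, total mechanical energy must reach zero at infinity: ½mv²_min + U = 0, so ½mv²_min = −U = |kQq|/r.
|U| = |kQq|/r = (8.99×10⁹ N·m²/C²)(7.90×10⁻⁶)(5.65×10⁻⁶)/(0.404) = 0.993 J.
v_min = √(2|U|/m) = √(2·0.993/9.56×10⁻³) = 14.4 m/s.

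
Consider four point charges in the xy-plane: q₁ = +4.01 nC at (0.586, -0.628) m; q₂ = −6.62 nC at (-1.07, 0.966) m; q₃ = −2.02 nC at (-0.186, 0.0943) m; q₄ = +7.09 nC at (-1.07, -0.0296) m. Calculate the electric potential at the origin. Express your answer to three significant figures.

-26.8 V

The total potential is the scalar sum of each charge's contribution, V = Σ kqᵢ/rᵢ.
Distances from the field point to each charge: r₁ = 0.859 m, r₂ = 1.44 m, r₃ = 0.209 m, r₄ = 1.07 m.
V = k[(4.01×10⁻⁹)/(0.859) + (-6.62×10⁻⁹)/(1.44) + (-2.02×10⁻⁹)/(0.209) + (7.09×10⁻⁹)/(1.07)] = -26.8 V.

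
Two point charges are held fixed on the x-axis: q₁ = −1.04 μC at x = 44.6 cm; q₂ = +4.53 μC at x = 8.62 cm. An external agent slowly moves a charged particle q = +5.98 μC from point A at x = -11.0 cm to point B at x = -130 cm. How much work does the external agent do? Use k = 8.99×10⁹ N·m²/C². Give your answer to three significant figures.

-0.997 J

For quasistatic motion the external work equals the change in potential energy: W_ext = qΔV = q(V_B − V_A).
At A: distances to the source charges are 0.556 m, 0.196 m; V_A = Σ kqᵢ/rᵢ = 1.91×10⁵ V.
At B: distances to the source charges are 1.75 m, 1.39 m; V_B = Σ kqᵢ/rᵢ = 2.40×10⁴ V.
ΔV = V_B − V_A = -1.67×10⁵ V.
W_ext = qΔV = (5.98×10⁻⁶ C)(-1.67×10⁵ V) = -0.997 J.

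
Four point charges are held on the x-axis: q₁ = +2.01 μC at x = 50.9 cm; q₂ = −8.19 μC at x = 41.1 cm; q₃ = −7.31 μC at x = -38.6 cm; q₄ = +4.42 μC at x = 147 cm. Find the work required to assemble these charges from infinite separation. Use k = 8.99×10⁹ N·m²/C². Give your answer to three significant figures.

The assembly work is the sum of pairwise potential energies, U = Σ_{i<j} kqᵢqⱼ/rᵢⱼ.
Pair separations: r₁₂ = 0.0980 m, r₁₃ = 0.895 m, r₁₄ = 0.961 m, r₂₃ = 0.797 m, r₂₄ = 1.06 m, r₃₄ = 1.86 m.
Summing all 6 pair terms gives U = -1.36 J.

-1.36 J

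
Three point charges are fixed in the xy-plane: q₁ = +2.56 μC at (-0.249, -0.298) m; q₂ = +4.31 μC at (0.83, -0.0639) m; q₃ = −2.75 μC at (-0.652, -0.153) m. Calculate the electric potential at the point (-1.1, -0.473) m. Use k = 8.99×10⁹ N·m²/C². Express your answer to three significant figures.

1220 V

Electric potential is a scalar, so the contributions from each charge add algebraically: V = Σ kqᵢ/rᵢ.
Distances from the field point to each charge: r₁ = 0.869 m, r₂ = 1.97 m, r₃ = 0.551 m.
V = k[(2.56×10⁻⁶)/(0.869) + (4.31×10⁻⁶)/(1.97) + (-2.75×10⁻⁶)/(0.551)] = 1220 V.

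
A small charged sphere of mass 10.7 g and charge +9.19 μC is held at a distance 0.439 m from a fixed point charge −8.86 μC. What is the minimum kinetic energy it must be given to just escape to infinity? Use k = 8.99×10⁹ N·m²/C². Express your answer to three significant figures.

To just escape, total mechanical energy must reach zero at infinity: ½mv²_min + U = 0, so ½mv²_min = −U = |kQq|/r.
|U| = |kQq|/r = (8.99×10⁹ N·m²/C²)(8.86×10⁻⁶)(9.19×10⁻⁶)/(0.439) = 1.67 J.

1.67 J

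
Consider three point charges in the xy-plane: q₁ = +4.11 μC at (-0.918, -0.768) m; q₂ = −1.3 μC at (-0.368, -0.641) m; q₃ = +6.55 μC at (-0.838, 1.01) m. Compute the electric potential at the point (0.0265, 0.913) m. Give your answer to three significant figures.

7.96×10⁴ V

Electric potential is a scalar, so the contributions from each charge add algebraically: V = Σ kqᵢ/rᵢ.
Distances from the field point to each charge: r₁ = 1.93 m, r₂ = 1.60 m, r₃ = 0.870 m.
V = k[(4.11×10⁻⁶)/(1.93) + (-1.30×10⁻⁶)/(1.60) + (6.55×10⁻⁶)/(0.870)] = 7.96×10⁴ V.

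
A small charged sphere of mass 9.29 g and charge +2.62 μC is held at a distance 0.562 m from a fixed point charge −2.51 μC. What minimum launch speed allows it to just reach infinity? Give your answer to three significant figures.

To just escape, total mechanical energy must reach zero at infinity: ½mv²_min + U = 0, so ½mv²_min = −U = |kQq|/r.
|U| = |kQq|/r = (8.99×10⁹ N·m²/C²)(2.51×10⁻⁶)(2.62×10⁻⁶)/(0.562) = 0.105 J.
v_min = √(2|U|/m) = √(2·0.105/9.29×10⁻³) = 4.76 m/s.

4.76 m/s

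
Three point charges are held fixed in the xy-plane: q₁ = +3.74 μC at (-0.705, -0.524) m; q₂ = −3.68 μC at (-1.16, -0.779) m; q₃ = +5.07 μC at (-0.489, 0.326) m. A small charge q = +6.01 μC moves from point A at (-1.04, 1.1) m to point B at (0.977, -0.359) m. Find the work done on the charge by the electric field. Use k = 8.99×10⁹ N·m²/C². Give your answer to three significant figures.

0.107 J

The work done by the electric force is W_field = −ΔU = −q(V_B − V_A) = q(V_A − V_B).
At A: distances to the source charges are 1.66 m, 1.88 m, 0.950 m; V_A = Σ kqᵢ/rᵢ = 5.07×10⁴ V.
At B: distances to the source charges are 1.69 m, 2.18 m, 1.62 m; V_B = Σ kqᵢ/rᵢ = 3.29×10⁴ V.
ΔV = V_B − V_A = -1.78×10⁴ V.
W_field = −qΔV = −(6.01×10⁻⁶ C)(-1.78×10⁴ V) = 0.107 J.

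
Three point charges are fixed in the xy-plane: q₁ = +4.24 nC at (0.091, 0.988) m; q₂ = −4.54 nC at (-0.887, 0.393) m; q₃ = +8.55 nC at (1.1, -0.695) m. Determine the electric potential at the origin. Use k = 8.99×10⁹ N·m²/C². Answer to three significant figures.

Electric potential is a scalar, so the contributions from each charge add algebraically: V = Σ kqᵢ/rᵢ.
Distances from the field point to each charge: r₁ = 0.992 m, r₂ = 0.970 m, r₃ = 1.30 m.
V = k[(4.24×10⁻⁹)/(0.992) + (-4.54×10⁻⁹)/(0.970) + (8.55×10⁻⁹)/(1.30)] = 55.4 V.

55.4 V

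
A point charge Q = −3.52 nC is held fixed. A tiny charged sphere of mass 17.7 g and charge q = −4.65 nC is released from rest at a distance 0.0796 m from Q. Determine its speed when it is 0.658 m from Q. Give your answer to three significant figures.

Only the electrostatic force acts, so mechanical energy is conserved: ½mv² = U₁ − U₂ = kQq(1/r₁ − 1/r₂).
U₁ − U₂ = (8.99×10⁹ N·m²/C²)(-3.52×10⁻⁹ C)(-4.65×10⁻⁹ C)(1/0.0796 − 1/0.658) = 1.62×10⁻⁶ J.
v = √(2·1.62×10⁻⁶/0.0177) = 0.0136 m/s.

0.0136 m/s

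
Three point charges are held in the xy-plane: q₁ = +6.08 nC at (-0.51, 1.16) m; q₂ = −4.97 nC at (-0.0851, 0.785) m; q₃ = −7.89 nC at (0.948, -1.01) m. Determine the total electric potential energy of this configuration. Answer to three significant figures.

The work to assemble the configuration equals its total potential energy, U = Σ kqᵢqⱼ/rᵢⱼ over all pairs.
Pair separations: r₁₂ = 0.567 m, r₁₃ = 2.61 m, r₂₃ = 2.07 m.
U = (-4.79×10⁻⁷) + (-1.65×10⁻⁷) + (1.70×10⁻⁷) = -4.74×10⁻⁷ J.

-4.74×10⁻⁷ J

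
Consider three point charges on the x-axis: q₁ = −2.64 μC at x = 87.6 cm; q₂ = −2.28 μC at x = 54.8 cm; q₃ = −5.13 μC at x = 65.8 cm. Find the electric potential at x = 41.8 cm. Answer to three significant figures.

-4.02×10⁵ V

Electric potential is a scalar, so the contributions from each charge add algebraically: V = Σ kqᵢ/rᵢ.
Distances from the field point to each charge: r₁ = 0.458 m, r₂ = 0.130 m, r₃ = 0.240 m.
V = k[(-2.64×10⁻⁶)/(0.458) + (-2.28×10⁻⁶)/(0.130) + (-5.13×10⁻⁶)/(0.240)] = -4.02×10⁵ V.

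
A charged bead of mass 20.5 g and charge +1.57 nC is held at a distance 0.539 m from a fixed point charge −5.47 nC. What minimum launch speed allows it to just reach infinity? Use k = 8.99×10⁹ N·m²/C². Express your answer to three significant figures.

3.74×10⁻³ m/s

To just escape, total mechanical energy must reach zero at infinity: ½mv²_min + U = 0, so ½mv²_min = −U = |kQq|/r.
|U| = |kQq|/r = (8.99×10⁹ N·m²/C²)(5.47×10⁻⁹)(1.57×10⁻⁹)/(0.539) = 1.43×10⁻⁷ J.
v_min = √(2|U|/m) = √(2·1.43×10⁻⁷/0.0205) = 3.74×10⁻³ m/s.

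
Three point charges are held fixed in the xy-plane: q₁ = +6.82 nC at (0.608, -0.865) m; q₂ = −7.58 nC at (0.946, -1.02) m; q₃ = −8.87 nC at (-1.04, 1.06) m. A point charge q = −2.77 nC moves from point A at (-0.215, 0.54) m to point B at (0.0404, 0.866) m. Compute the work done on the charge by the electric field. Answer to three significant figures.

2.10×10⁻⁸ J

The work done by the electric force is W_field = −ΔU = −q(V_B − V_A) = q(V_A − V_B).
At A: distances to the source charges are 1.63 m, 1.94 m, 0.975 m; V_A = Σ kqᵢ/rᵢ = -79.2 V.
At B: distances to the source charges are 1.82 m, 2.09 m, 1.10 m; V_B = Σ kqᵢ/rᵢ = -71.6 V.
ΔV = V_B − V_A = 7.60 V.
W_field = −qΔV = −(-2.77×10⁻⁹ C)(7.60 V) = 2.10×10⁻⁸ J.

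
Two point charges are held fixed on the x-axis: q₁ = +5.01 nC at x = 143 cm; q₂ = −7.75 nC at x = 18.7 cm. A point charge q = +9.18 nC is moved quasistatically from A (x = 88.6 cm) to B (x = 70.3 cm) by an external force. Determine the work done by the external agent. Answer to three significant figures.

-5.16×10⁻⁷ J

For quasistatic motion the external work equals the change in potential energy: W_ext = qΔV = q(V_B − V_A).
At A: distances to the source charges are 0.544 m, 0.699 m; V_A = Σ kqᵢ/rᵢ = -16.9 V.
At B: distances to the source charges are 0.727 m, 0.516 m; V_B = Σ kqᵢ/rᵢ = -73.1 V.
ΔV = V_B − V_A = -56.2 V.
W_ext = qΔV = (9.18×10⁻⁹ C)(-56.2 V) = -5.16×10⁻⁷ J.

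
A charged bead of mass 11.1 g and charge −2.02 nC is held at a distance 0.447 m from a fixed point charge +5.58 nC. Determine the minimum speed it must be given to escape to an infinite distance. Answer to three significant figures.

6.39×10⁻³ m/s

To just escape, total mechanical energy must reach zero at infinity: ½mv²_min + U = 0, so ½mv²_min = −U = |kQq|/r.
|U| = |kQq|/r = (8.99×10⁹ N·m²/C²)(5.58×10⁻⁹)(2.02×10⁻⁹)/(0.447) = 2.27×10⁻⁷ J.
v_min = √(2|U|/m) = √(2·2.27×10⁻⁷/0.0111) = 6.39×10⁻³ m/s.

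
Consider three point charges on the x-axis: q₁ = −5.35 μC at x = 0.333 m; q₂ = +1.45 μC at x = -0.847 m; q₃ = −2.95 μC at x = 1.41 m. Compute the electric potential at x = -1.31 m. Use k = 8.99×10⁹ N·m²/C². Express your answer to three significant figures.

Electric potential is a scalar, so the contributions from each charge add algebraically: V = Σ kqᵢ/rᵢ.
Distances from the field point to each charge: r₁ = 1.64 m, r₂ = 0.463 m, r₃ = 2.72 m.
V = k[(-5.35×10⁻⁶)/(1.64) + (1.45×10⁻⁶)/(0.463) + (-2.95×10⁻⁶)/(2.72)] = -1.09×10⁴ V.

-1.09×10⁴ V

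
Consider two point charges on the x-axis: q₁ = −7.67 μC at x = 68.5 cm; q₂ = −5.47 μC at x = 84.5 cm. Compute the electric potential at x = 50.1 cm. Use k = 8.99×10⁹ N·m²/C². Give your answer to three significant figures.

-5.18×10⁵ V

The total potential is the scalar sum of each charge's contribution, V = Σ kqᵢ/rᵢ.
Distances from the field point to each charge: r₁ = 0.184 m, r₂ = 0.344 m.
V = k[(-7.67×10⁻⁶)/(0.184) + (-5.47×10⁻⁶)/(0.344)] = -5.18×10⁵ V.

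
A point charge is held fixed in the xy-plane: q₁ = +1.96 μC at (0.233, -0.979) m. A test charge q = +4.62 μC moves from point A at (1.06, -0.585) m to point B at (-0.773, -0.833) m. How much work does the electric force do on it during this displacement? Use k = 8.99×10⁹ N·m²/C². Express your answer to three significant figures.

8.78×10⁻³ J

The work done by the electric force is W_field = −ΔU = −q(V_B − V_A) = q(V_A − V_B).
At A: distance to the source charge is 0.916 m; V_A = kq₁/r = 1.92×10⁴ V.
At B: distance to the source charge is 1.02 m; V_B = kq₁/r = 1.73×10⁴ V.
ΔV = V_B − V_A = -1900 V.
W_field = −qΔV = −(4.62×10⁻⁶ C)(-1900 V) = 8.78×10⁻³ J.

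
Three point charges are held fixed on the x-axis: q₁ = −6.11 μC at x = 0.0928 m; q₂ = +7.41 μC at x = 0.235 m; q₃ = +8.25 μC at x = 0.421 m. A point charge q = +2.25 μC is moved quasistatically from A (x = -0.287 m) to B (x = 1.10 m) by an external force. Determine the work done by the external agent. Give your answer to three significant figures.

For quasistatic motion the external work equals the change in potential energy: W_ext = qΔV = q(V_B − V_A).
At A: distances to the source charges are 0.380 m, 0.522 m, 0.708 m; V_A = Σ kqᵢ/rᵢ = 8.77×10⁴ V.
At B: distances to the source charges are 1.01 m, 0.865 m, 0.679 m; V_B = Σ kqᵢ/rᵢ = 1.32×10⁵ V.
ΔV = V_B − V_A = 4.40×10⁴ V.
W_ext = qΔV = (2.25×10⁻⁶ C)(4.40×10⁴ V) = 0.0989 J.

0.0989 J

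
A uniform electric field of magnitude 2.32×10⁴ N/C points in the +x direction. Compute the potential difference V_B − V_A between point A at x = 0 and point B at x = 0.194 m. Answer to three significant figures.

In a uniform field, potential decreases in the direction of E: V_B − V_A = −E·Δx.
V_B − V_A = −(2.32×10⁴ V/m)(0.194 m) = -4500 V.

-4500 V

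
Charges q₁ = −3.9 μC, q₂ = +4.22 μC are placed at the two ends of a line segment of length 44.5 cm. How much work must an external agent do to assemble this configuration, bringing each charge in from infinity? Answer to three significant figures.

The work to assemble the configuration equals its total potential energy, U = Σ kqᵢqⱼ/rᵢⱼ over all pairs.
The separation is r = 0.445 m.
U = (-0.332) = -0.332 J.

-0.332 J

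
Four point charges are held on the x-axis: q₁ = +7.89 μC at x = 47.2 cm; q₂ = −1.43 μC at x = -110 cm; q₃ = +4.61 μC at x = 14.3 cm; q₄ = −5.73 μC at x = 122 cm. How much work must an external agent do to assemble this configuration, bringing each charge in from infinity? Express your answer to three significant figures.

0.150 J

The work to assemble the configuration equals its total potential energy, U = Σ kqᵢqⱼ/rᵢⱼ over all pairs.
Pair separations: r₁₂ = 1.57 m, r₁₃ = 0.329 m, r₁₄ = 0.748 m, r₂₃ = 1.24 m, r₂₄ = 2.32 m, r₃₄ = 1.08 m.
Summing all 6 pair terms gives U = 0.150 J.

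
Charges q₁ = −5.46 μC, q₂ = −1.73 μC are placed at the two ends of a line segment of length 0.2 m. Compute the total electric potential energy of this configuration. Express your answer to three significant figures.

0.425 J

The work to assemble the configuration equals its total potential energy, U = Σ kqᵢqⱼ/rᵢⱼ over all pairs.
The separation is r = 0.200 m.
U = (0.425) = 0.425 J.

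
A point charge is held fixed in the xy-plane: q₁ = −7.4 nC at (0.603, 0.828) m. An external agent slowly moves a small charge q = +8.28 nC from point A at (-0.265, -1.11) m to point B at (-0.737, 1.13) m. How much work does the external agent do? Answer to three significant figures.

For quasistatic motion the external work equals the change in potential energy: W_ext = qΔV = q(V_B − V_A).
At A: distance to the source charge is 2.12 m; V_A = kq₁/r = -31.3 V.
At B: distance to the source charge is 1.37 m; V_B = kq₁/r = -48.4 V.
ΔV = V_B − V_A = -17.1 V.
W_ext = qΔV = (8.28×10⁻⁹ C)(-17.1 V) = -1.42×10⁻⁷ J.

-1.42×10⁻⁷ J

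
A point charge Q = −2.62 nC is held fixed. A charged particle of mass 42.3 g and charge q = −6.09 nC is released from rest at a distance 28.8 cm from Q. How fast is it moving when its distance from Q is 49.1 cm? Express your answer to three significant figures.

3.12×10⁻³ m/s

Only the electrostatic force acts, so mechanical energy is conserved: ½mv² = U₁ − U₂ = kQq(1/r₁ − 1/r₂).
U₁ − U₂ = (8.99×10⁹ N·m²/C²)(-2.62×10⁻⁹ C)(-6.09×10⁻⁹ C)(1/0.288 − 1/0.491) = 2.06×10⁻⁷ J.
v = √(2·2.06×10⁻⁷/0.0423) = 3.12×10⁻³ m/s.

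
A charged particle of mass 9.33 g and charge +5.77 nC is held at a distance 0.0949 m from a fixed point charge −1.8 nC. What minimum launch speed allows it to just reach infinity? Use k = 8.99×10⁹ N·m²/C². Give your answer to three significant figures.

0.0145 m/s

To just escape, total mechanical energy must reach zero at infinity: ½mv²_min + U = 0, so ½mv²_min = −U = |kQq|/r.
|U| = |kQq|/r = (8.99×10⁹ N·m²/C²)(1.80×10⁻⁹)(5.77×10⁻⁹)/(0.0949) = 9.84×10⁻⁷ J.
v_min = √(2|U|/m) = √(2·9.84×10⁻⁷/9.33×10⁻³) = 0.0145 m/s.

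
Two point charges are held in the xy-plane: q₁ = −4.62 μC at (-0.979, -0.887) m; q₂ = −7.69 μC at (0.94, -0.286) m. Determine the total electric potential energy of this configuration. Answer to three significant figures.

0.159 J

The assembly work is the sum of pairwise potential energies, U = Σ_{i<j} kqᵢqⱼ/rᵢⱼ.
Pair separations: r₁₂ = 2.01 m.
U = (0.159) = 0.159 J.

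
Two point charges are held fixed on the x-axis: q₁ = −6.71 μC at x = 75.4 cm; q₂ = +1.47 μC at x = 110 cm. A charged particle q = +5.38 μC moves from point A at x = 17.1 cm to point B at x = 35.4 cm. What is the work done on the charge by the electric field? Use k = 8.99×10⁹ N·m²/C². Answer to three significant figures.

The work done by the electric force is W_field = −ΔU = −q(V_B − V_A) = q(V_A − V_B).
At A: distances to the source charges are 0.583 m, 0.929 m; V_A = Σ kqᵢ/rᵢ = -8.92×10⁴ V.
At B: distances to the source charges are 0.400 m, 0.746 m; V_B = Σ kqᵢ/rᵢ = -1.33×10⁵ V.
ΔV = V_B − V_A = -4.38×10⁴ V.
W_field = −qΔV = −(5.38×10⁻⁶ C)(-4.38×10⁴ V) = 0.236 J.

0.236 J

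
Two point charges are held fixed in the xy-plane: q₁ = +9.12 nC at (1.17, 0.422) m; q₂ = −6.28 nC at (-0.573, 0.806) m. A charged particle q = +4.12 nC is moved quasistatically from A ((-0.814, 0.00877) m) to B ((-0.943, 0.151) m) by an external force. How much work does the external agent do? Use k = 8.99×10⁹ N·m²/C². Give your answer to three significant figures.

-3.80×10⁻⁸ J

For quasistatic motion the external work equals the change in potential energy: W_ext = qΔV = q(V_B − V_A).
At A: distances to the source charges are 2.03 m, 0.833 m; V_A = Σ kqᵢ/rᵢ = -27.3 V.
At B: distances to the source charges are 2.13 m, 0.752 m; V_B = Σ kqᵢ/rᵢ = -36.6 V.
ΔV = V_B − V_A = -9.23 V.
W_ext = qΔV = (4.12×10⁻⁹ C)(-9.23 V) = -3.80×10⁻⁸ J.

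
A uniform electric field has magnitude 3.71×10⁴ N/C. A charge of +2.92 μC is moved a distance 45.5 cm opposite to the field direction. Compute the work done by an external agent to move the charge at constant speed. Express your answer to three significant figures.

The potential change for a displacement 45.5 cm opposite to the field direction is ΔV = +Ed = 1.69×10⁴ V.
W_ext = qΔV = 0.0493 J.

0.0493 J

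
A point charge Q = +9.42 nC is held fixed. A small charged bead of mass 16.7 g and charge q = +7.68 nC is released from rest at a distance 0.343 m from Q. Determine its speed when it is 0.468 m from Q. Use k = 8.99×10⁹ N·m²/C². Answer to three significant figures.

Only the electrostatic force acts, so mechanical energy is conserved: ½mv² = U₁ − U₂ = kQq(1/r₁ − 1/r₂).
U₁ − U₂ = (8.99×10⁹ N·m²/C²)(9.42×10⁻⁹ C)(7.68×10⁻⁹ C)(1/0.343 − 1/0.468) = 5.06×10⁻⁷ J.
v = √(2·5.06×10⁻⁷/0.0167) = 7.79×10⁻³ m/s.

7.79×10⁻³ m/s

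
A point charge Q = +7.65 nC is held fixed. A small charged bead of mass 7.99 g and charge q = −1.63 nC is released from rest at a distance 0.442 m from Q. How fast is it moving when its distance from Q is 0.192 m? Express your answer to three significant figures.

Only the electrostatic force acts, so mechanical energy is conserved: ½mv² = U₁ − U₂ = kQq(1/r₁ − 1/r₂).
U₁ − U₂ = (8.99×10⁹ N·m²/C²)(7.65×10⁻⁹ C)(-1.63×10⁻⁹ C)(1/0.442 − 1/0.192) = 3.30×10⁻⁷ J.
v = √(2·3.30×10⁻⁷/7.99×10⁻³) = 9.09×10⁻³ m/s.

9.09×10⁻³ m/s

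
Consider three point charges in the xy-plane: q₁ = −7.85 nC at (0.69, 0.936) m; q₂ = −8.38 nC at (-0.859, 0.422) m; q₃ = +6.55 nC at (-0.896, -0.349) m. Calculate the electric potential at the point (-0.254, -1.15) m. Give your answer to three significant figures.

Electric potential is a scalar, so the contributions from each charge add algebraically: V = Σ kqᵢ/rᵢ.
Distances from the field point to each charge: r₁ = 2.29 m, r₂ = 1.68 m, r₃ = 1.03 m.
V = k[(-7.85×10⁻⁹)/(2.29) + (-8.38×10⁻⁹)/(1.68) + (6.55×10⁻⁹)/(1.03)] = -18.2 V.

-18.2 V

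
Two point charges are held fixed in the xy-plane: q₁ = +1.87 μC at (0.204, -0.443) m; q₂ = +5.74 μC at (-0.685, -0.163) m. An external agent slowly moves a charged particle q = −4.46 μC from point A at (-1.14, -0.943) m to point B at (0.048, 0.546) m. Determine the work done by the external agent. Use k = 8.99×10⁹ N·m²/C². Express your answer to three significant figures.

6.59×10⁻³ J

For quasistatic motion the external work equals the change in potential energy: W_ext = qΔV = q(V_B − V_A).
At A: distances to the source charges are 1.43 m, 0.903 m; V_A = Σ kqᵢ/rᵢ = 6.89×10⁴ V.
At B: distances to the source charges are 1.00 m, 1.02 m; V_B = Σ kqᵢ/rᵢ = 6.74×10⁴ V.
ΔV = V_B − V_A = -1480 V.
W_ext = qΔV = (-4.46×10⁻⁶ C)(-1480 V) = 6.59×10⁻³ J.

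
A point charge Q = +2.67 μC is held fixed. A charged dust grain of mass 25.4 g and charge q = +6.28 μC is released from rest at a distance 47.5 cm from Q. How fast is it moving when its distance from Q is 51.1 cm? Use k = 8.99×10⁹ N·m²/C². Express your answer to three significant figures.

Only the electrostatic force acts, so mechanical energy is conserved: ½mv² = U₁ − U₂ = kQq(1/r₁ − 1/r₂).
U₁ − U₂ = (8.99×10⁹ N·m²/C²)(2.67×10⁻⁶ C)(6.28×10⁻⁶ C)(1/0.475 − 1/0.511) = 0.0224 J.
v = √(2·0.0224/0.0254) = 1.33 m/s.

1.33 m/s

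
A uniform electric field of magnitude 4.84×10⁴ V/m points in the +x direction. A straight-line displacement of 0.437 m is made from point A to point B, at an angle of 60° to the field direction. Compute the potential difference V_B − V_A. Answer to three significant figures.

Only the component of displacement along E changes the potential: ΔV = −E·d·cosθ.
ΔV = −(4.84×10⁴ V/m)(0.437 m)cos60° = -1.06×10⁴ V.

-1.06×10⁴ V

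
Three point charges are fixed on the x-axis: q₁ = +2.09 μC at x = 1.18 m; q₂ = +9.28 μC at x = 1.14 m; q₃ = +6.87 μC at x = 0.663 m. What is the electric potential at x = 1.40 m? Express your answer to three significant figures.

4.90×10⁵ V

Electric potential is a scalar, so the contributions from each charge add algebraically: V = Σ kqᵢ/rᵢ.
Distances from the field point to each charge: r₁ = 0.220 m, r₂ = 0.260 m, r₃ = 0.737 m.
V = k[(2.09×10⁻⁶)/(0.220) + (9.28×10⁻⁶)/(0.260) + (6.87×10⁻⁶)/(0.737)] = 4.90×10⁵ V.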